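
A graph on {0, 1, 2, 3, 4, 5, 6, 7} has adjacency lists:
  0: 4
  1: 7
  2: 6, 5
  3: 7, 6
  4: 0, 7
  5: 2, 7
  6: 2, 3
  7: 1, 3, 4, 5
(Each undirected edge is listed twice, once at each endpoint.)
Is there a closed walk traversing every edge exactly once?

Degrees: 0:1, 1:1, 2:2, 3:2, 4:2, 5:2, 6:2, 7:4
Vertices with odd degree: 0, 1. An Eulerian circuit requires all degrees even.

No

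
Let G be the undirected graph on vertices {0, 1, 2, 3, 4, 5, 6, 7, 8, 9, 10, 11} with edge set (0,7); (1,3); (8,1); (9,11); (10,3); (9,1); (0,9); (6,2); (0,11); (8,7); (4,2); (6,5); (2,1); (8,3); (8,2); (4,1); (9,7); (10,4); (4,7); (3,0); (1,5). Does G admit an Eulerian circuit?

Degrees: 0:4, 1:6, 2:4, 3:4, 4:4, 5:2, 6:2, 7:4, 8:4, 9:4, 10:2, 11:2
Every vertex has even degree and the edges form a single connected piece, so an Eulerian circuit exists.

Yes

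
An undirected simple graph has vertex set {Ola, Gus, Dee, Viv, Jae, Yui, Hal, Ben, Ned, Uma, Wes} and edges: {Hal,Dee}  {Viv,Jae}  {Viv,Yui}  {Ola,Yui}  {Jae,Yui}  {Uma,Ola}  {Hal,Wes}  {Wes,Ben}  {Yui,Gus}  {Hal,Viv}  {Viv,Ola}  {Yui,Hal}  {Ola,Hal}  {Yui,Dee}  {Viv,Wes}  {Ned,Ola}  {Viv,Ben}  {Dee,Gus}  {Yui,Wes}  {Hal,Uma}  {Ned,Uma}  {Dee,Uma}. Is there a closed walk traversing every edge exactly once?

Degrees: Ola:5, Gus:2, Dee:4, Viv:6, Jae:2, Yui:7, Hal:6, Ben:2, Ned:2, Uma:4, Wes:4
Ola, Yui have odd degree; an Eulerian circuit needs every degree to be even, so none exists.

No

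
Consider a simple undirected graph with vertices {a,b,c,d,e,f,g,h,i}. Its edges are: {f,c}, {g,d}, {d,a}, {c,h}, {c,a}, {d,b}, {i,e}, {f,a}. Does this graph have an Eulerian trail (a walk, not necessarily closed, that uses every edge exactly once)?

Degrees: a:3, b:1, c:3, d:3, e:1, f:2, g:1, h:1, i:1
Odd-degree vertices: a, b, c, d, e, g, h, i (8 total).
An Eulerian trail requires 0 or 2 odd-degree vertices; here there are 8.

No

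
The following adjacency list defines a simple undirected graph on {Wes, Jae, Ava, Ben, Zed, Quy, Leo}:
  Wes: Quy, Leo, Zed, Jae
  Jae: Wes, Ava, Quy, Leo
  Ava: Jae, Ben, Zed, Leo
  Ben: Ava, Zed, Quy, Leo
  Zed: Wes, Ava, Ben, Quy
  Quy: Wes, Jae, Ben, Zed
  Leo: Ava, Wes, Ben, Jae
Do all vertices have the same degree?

Yes

Degrees: Wes:4, Jae:4, Ava:4, Ben:4, Zed:4, Quy:4, Leo:4
Every vertex has degree 4, so the graph is 4-regular.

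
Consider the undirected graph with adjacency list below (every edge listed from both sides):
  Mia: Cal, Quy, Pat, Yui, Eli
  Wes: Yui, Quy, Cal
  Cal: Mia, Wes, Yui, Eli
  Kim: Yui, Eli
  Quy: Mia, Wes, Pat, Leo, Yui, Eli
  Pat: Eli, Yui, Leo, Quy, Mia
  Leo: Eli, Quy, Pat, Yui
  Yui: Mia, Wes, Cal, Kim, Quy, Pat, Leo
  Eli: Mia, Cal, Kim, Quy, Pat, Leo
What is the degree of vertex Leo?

4

Neighbors of Leo: Quy, Pat, Yui, Eli.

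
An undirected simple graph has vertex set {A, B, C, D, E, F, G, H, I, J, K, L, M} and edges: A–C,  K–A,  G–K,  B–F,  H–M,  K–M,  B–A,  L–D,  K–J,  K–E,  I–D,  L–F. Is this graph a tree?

The graph has 13 vertices and 12 edges.
Connected and |E| = |V| - 1, which characterizes a tree.

Yes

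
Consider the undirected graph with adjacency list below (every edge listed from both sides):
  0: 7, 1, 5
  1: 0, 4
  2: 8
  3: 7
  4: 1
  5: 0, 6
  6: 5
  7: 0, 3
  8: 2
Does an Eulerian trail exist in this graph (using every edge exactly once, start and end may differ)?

No

Degrees: 0:3, 1:2, 2:1, 3:1, 4:1, 5:2, 6:1, 7:2, 8:1
Odd-degree vertices: 0, 2, 3, 4, 6, 8 (6 total).
An Eulerian trail requires 0 or 2 odd-degree vertices; here there are 6.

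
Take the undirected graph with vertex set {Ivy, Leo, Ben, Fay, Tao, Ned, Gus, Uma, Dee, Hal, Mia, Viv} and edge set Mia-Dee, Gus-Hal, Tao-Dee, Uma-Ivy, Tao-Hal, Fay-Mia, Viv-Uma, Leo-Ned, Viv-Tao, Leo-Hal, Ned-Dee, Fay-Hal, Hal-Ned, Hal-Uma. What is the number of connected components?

2

Component: {Ben}
Component: {Ivy, Leo, Fay, Tao, Ned, Gus, Uma, Dee, Hal, Mia, Viv}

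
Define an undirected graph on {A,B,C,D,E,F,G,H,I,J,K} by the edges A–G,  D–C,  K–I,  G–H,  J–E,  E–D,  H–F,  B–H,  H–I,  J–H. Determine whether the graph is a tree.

|V| = 11, |E| = 10.
Connected and |E| = |V| - 1, which characterizes a tree.

Yes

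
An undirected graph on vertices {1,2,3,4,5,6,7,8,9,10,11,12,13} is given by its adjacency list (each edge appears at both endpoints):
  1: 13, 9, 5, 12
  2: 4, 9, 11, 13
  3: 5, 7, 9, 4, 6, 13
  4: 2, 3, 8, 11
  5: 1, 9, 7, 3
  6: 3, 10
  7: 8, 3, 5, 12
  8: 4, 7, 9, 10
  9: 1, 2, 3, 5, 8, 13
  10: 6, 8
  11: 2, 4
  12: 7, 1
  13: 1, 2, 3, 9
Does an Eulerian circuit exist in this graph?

Degrees: 1:4, 2:4, 3:6, 4:4, 5:4, 6:2, 7:4, 8:4, 9:6, 10:2, 11:2, 12:2, 13:4
All degrees are even and the non-isolated vertices are connected — an Eulerian circuit exists.

Yes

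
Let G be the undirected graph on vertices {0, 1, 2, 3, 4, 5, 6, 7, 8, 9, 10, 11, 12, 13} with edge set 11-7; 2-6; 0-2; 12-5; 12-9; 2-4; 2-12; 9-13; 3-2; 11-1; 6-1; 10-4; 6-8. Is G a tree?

The graph has 14 vertices and 13 edges.
It is connected with exactly 13 edges, hence acyclic — it is a tree.

Yes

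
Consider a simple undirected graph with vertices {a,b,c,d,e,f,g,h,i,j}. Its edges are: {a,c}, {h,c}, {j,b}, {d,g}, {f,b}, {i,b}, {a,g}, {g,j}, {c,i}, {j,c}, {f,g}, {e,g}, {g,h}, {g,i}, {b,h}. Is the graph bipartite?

Yes

Color {b, c, g} black and {a, d, e, f, h, i, j} white. No edge joins two same-colored vertices, so the graph is bipartite.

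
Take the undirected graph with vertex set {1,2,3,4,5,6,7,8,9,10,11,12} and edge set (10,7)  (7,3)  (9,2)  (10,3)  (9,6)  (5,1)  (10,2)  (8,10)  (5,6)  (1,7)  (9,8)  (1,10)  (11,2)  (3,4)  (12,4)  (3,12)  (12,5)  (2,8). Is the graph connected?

Starting from 1 and exploring outward reaches every vertex (1, 10, 5, 7, 8, 3, 2, 6, 12, 9, 4, 11); the graph is connected.

Yes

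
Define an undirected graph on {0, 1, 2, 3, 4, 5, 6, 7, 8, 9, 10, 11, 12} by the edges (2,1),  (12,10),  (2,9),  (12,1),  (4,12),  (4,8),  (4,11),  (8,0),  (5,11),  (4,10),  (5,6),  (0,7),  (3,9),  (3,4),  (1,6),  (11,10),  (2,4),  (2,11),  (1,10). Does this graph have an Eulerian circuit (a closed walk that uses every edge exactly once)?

No

Degrees: 0:2, 1:4, 2:4, 3:2, 4:6, 5:2, 6:2, 7:1, 8:2, 9:2, 10:4, 11:4, 12:3
7, 12 have odd degree; an Eulerian circuit needs every degree to be even, so none exists.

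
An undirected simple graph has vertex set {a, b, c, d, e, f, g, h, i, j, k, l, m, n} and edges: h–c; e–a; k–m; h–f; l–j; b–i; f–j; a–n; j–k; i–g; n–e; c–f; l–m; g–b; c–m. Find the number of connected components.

Component: {d}
Component: {a, e, n}
Component: {b, g, i}
Component: {c, f, h, j, k, l, m}

4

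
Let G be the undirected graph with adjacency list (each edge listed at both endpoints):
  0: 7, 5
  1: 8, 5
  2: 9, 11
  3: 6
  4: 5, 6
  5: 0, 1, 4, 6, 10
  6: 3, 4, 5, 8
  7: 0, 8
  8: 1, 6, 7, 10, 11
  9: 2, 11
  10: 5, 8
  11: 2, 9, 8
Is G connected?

Yes

A breadth-first search from 0 visits 0, 7, 5, 8, 6, 4, 1, 10, 11, 3, 9, 2 — all 12 vertices — so the graph is connected.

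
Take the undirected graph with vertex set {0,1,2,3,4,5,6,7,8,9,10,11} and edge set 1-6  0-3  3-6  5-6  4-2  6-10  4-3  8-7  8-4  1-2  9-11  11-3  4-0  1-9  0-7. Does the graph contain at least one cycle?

|V| = 12, |E| = 15, number of components = 1.
Since 15 > 12 - 1, a cycle must exist; for instance 3-6-1-9-11-3.

Yes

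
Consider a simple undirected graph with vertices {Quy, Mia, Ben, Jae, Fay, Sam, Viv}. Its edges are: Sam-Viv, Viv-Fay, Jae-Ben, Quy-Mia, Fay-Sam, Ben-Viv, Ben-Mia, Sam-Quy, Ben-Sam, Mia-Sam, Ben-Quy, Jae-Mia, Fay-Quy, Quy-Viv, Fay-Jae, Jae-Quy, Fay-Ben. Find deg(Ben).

6

Neighbors of Ben: Quy, Mia, Jae, Fay, Sam, Viv.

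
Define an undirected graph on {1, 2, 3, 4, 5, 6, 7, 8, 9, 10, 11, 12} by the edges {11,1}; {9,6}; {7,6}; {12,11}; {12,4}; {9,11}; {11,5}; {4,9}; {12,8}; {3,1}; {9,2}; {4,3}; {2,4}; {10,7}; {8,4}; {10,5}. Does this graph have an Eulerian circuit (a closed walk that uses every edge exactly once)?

No

Degrees: 1:2, 2:2, 3:2, 4:5, 5:2, 6:2, 7:2, 8:2, 9:4, 10:2, 11:4, 12:3
4, 12 have odd degree; an Eulerian circuit needs every degree to be even, so none exists.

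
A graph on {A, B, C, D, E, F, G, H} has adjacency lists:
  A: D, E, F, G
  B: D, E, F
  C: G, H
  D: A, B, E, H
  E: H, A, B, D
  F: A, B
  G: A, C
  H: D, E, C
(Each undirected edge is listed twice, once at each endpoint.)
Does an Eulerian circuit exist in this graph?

No

Degrees: A:4, B:3, C:2, D:4, E:4, F:2, G:2, H:3
Vertices with odd degree: B, H. An Eulerian circuit requires all degrees even.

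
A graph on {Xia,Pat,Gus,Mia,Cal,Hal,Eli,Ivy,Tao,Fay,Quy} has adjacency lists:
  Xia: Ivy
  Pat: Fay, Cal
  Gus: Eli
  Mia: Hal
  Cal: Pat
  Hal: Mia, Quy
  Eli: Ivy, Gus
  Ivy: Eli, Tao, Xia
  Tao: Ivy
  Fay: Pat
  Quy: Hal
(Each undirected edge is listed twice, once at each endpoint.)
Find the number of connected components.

Component: {Pat, Cal, Fay}
Component: {Mia, Hal, Quy}
Component: {Xia, Gus, Eli, Ivy, Tao}

3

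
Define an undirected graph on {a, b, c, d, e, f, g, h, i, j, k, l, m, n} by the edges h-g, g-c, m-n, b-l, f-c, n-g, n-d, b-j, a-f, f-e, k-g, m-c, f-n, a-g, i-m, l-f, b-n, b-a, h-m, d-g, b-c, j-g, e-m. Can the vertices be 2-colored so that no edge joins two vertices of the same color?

d-g-n-d is an odd cycle (length 3), and a bipartite graph can contain only even cycles.

No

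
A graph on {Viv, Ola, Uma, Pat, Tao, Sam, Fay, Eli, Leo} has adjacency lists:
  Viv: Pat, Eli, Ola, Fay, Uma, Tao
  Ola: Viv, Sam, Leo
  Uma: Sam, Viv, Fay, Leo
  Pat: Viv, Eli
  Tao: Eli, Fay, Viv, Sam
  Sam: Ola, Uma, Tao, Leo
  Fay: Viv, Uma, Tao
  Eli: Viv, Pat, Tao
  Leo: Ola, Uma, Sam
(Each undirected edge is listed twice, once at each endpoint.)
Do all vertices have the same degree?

No

Degrees: Viv:6, Ola:3, Uma:4, Pat:2, Tao:4, Sam:4, Fay:3, Eli:3, Leo:3
Vertex Pat has degree 2 while Viv has degree 6, so the graph is not regular.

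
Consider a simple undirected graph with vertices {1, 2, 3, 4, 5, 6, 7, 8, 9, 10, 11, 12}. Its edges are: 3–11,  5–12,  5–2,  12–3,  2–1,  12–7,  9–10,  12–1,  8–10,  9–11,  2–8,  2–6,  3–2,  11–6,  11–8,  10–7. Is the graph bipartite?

Color {2, 4, 10, 11, 12} black and {1, 3, 5, 6, 7, 8, 9} white. No edge joins two same-colored vertices, so the graph is bipartite.

Yes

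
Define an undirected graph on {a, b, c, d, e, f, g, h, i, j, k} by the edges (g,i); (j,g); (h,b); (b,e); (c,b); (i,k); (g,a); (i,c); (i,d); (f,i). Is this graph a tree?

The graph has 11 vertices and 10 edges.
It is connected with exactly 10 edges, hence acyclic — it is a tree.

Yes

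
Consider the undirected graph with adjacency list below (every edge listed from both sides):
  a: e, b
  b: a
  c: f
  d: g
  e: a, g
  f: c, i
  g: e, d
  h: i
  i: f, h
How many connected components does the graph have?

2

Component: {c, f, h, i}
Component: {a, b, d, e, g}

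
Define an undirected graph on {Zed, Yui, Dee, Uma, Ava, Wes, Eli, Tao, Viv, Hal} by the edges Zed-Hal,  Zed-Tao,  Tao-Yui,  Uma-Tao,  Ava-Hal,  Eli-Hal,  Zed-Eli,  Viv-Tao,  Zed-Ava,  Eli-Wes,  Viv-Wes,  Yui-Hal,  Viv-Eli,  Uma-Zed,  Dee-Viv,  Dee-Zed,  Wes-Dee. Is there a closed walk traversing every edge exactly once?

Degrees: Zed:6, Yui:2, Dee:3, Uma:2, Ava:2, Wes:3, Eli:4, Tao:4, Viv:4, Hal:4
Vertices with odd degree: Dee, Wes. An Eulerian circuit requires all degrees even.

No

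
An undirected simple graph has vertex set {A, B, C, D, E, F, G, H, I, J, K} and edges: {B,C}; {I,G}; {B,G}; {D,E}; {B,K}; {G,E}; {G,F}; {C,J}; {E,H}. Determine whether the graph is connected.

Component: {A}
Component: {B, C, D, E, F, G, H, I, J, K}
No edge joins these 2 groups, so the graph is disconnected.

No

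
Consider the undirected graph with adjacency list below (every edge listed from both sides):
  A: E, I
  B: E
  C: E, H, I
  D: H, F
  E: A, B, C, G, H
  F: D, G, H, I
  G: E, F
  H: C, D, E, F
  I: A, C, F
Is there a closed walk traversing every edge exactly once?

No

Degrees: A:2, B:1, C:3, D:2, E:5, F:4, G:2, H:4, I:3
Vertices with odd degree: B, C, E, I. An Eulerian circuit requires all degrees even.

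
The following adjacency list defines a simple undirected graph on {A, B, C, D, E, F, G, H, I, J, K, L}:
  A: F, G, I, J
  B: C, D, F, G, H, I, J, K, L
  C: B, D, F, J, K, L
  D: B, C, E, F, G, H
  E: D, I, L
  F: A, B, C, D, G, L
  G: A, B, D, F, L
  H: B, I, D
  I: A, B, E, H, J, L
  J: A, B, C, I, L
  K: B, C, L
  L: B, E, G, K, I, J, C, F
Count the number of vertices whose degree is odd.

6

Degrees: A:4, B:9, C:6, D:6, E:3, F:6, G:5, H:3, I:6, J:5, K:3, L:8
Odd-degree vertices: B, E, G, H, J, K.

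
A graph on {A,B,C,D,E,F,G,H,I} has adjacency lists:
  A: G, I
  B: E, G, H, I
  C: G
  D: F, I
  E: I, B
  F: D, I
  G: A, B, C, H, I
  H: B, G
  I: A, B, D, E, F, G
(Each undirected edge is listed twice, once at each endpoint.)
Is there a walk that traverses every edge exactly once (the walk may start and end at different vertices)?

Yes

Degrees: A:2, B:4, C:1, D:2, E:2, F:2, G:5, H:2, I:6
Odd-degree vertices: C, G (2 total).
With 2 odd-degree vertices and all edges in one connected piece, an Eulerian trail exists (from C to G).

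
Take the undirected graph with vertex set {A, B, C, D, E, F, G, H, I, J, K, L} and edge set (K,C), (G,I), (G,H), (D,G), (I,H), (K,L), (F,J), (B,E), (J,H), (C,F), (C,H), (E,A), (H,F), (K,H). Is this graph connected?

No

Component: {A, B, E}
Component: {C, D, F, G, H, I, J, K, L}
No edge joins these 2 groups, so the graph is disconnected.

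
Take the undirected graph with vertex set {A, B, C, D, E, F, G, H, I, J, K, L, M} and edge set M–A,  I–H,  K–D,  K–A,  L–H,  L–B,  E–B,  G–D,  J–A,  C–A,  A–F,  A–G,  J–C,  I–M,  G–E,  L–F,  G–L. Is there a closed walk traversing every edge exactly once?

Degrees: A:6, B:2, C:2, D:2, E:2, F:2, G:4, H:2, I:2, J:2, K:2, L:4, M:2
Every vertex has even degree and the edges form a single connected piece, so an Eulerian circuit exists.

Yes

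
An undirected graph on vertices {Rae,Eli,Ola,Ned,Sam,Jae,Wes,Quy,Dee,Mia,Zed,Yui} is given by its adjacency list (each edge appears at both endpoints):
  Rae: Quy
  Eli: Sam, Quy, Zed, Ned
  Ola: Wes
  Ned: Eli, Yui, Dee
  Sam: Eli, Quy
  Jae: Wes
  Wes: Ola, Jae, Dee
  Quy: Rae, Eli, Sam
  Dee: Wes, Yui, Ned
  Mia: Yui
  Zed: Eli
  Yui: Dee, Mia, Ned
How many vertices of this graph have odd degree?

10

Degrees: Rae:1, Eli:4, Ola:1, Ned:3, Sam:2, Jae:1, Wes:3, Quy:3, Dee:3, Mia:1, Zed:1, Yui:3
Odd-degree vertices: Rae, Ola, Ned, Jae, Wes, Quy, Dee, Mia, Zed, Yui.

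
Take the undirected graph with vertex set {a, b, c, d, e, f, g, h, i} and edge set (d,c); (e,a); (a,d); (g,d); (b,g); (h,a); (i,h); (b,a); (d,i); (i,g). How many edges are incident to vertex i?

3

Neighbors of i: d, g, h.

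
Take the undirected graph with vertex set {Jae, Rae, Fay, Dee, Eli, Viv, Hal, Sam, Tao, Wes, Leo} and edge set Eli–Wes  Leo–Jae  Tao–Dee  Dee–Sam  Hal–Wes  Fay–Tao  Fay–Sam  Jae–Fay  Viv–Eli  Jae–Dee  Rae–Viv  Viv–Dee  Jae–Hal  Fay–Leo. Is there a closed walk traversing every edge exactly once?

No

Degrees: Jae:4, Rae:1, Fay:4, Dee:4, Eli:2, Viv:3, Hal:2, Sam:2, Tao:2, Wes:2, Leo:2
Vertices with odd degree: Rae, Viv. An Eulerian circuit requires all degrees even.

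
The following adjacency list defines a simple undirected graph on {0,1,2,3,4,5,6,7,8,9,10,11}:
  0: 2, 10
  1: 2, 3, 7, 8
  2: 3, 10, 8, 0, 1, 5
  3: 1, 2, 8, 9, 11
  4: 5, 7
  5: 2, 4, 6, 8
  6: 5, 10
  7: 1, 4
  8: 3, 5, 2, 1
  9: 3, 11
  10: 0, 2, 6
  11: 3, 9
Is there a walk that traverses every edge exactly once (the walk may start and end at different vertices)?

Yes

Degrees: 0:2, 1:4, 2:6, 3:5, 4:2, 5:4, 6:2, 7:2, 8:4, 9:2, 10:3, 11:2
Odd-degree vertices: 3, 10 (2 total).
With 2 odd-degree vertices and all edges in one connected piece, an Eulerian trail exists (from 3 to 10).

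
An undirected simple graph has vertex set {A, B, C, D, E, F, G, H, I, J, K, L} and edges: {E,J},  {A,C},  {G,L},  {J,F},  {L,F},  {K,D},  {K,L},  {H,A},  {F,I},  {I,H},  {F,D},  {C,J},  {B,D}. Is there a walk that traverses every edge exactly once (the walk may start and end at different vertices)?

No

Degrees: A:2, B:1, C:2, D:3, E:1, F:4, G:1, H:2, I:2, J:3, K:2, L:3
Odd-degree vertices: B, D, E, G, J, L (6 total).
An Eulerian trail requires 0 or 2 odd-degree vertices; here there are 6.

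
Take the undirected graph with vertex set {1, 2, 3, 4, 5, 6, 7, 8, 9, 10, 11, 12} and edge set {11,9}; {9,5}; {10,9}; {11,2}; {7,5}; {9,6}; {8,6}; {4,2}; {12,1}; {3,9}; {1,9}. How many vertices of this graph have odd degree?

Degrees: 1:2, 2:2, 3:1, 4:1, 5:2, 6:2, 7:1, 8:1, 9:6, 10:1, 11:2, 12:1
Odd-degree vertices: 3, 4, 7, 8, 10, 12.

6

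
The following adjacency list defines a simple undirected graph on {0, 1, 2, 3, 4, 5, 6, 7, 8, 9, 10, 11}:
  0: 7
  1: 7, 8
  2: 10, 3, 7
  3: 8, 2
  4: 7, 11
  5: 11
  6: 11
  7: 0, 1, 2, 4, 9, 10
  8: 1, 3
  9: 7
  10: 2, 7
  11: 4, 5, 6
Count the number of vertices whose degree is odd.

6

Degrees: 0:1, 1:2, 2:3, 3:2, 4:2, 5:1, 6:1, 7:6, 8:2, 9:1, 10:2, 11:3
Odd-degree vertices: 0, 2, 5, 6, 9, 11.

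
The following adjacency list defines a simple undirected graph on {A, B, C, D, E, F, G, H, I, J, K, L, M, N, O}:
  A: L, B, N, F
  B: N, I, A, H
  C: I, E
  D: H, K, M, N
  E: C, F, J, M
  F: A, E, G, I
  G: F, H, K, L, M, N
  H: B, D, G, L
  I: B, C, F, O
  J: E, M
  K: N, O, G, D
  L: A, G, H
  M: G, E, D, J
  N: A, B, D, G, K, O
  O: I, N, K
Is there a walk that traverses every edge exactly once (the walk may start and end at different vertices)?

Degrees: A:4, B:4, C:2, D:4, E:4, F:4, G:6, H:4, I:4, J:2, K:4, L:3, M:4, N:6, O:3
Odd-degree vertices: L, O (2 total).
The non-isolated vertices are connected and exactly 2 have odd degree, so an Eulerian trail exists (from L to O).

Yes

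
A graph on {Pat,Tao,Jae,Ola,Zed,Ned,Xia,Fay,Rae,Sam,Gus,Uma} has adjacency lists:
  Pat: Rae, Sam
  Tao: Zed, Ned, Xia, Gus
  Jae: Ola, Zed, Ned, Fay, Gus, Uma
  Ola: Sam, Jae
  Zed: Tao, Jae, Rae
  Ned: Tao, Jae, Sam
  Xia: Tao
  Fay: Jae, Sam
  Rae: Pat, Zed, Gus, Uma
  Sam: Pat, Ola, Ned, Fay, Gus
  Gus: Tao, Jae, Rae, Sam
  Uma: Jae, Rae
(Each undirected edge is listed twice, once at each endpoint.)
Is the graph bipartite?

Partition the vertices as {Tao, Jae, Rae, Sam} vs {Pat, Ola, Zed, Ned, Xia, Fay, Gus, Uma}. Each listed edge has one endpoint in each part, so the graph is bipartite.

Yes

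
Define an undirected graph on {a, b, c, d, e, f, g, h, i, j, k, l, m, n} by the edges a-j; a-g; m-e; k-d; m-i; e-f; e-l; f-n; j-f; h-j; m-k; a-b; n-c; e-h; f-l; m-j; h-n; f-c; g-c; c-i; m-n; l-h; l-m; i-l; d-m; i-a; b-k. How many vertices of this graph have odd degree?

Degrees: a:4, b:2, c:4, d:2, e:4, f:5, g:2, h:4, i:4, j:4, k:3, l:5, m:7, n:4
Odd-degree vertices: f, k, l, m.

4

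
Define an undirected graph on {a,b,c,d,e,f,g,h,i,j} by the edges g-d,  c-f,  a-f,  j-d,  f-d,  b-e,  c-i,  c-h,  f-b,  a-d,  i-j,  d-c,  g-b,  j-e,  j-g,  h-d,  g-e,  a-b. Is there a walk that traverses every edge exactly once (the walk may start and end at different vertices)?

Yes

Degrees: a:3, b:4, c:4, d:6, e:3, f:4, g:4, h:2, i:2, j:4
Odd-degree vertices: a, e (2 total).
With 2 odd-degree vertices and all edges in one connected piece, an Eulerian trail exists (from a to e).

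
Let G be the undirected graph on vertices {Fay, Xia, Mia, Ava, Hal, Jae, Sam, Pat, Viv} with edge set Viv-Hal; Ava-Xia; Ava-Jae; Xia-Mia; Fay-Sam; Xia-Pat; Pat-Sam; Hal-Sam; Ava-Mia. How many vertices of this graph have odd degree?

Degrees: Fay:1, Xia:3, Mia:2, Ava:3, Hal:2, Jae:1, Sam:3, Pat:2, Viv:1
Odd-degree vertices: Fay, Xia, Ava, Jae, Sam, Viv.

6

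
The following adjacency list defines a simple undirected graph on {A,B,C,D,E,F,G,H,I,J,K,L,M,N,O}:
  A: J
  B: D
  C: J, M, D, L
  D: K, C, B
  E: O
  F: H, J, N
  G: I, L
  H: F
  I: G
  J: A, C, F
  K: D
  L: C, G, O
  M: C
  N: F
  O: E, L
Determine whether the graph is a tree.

Yes

|V| = 15, |E| = 14.
It is connected with exactly 14 edges, hence acyclic — it is a tree.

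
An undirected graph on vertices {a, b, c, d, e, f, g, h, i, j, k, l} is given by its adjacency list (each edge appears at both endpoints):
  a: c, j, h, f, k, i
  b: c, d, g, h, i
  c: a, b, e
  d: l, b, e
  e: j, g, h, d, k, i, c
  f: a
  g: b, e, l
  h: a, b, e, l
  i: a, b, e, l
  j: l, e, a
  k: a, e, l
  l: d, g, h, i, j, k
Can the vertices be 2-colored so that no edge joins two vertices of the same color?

A valid 2-coloring puts {c, d, f, g, h, i, j, k} on one side and {a, b, e, l} on the other; every edge crosses between the two sides.

Yes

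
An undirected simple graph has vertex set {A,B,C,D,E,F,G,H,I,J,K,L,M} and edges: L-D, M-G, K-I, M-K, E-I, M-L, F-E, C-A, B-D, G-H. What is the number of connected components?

3

Component: {J}
Component: {A, C}
Component: {B, D, E, F, G, H, I, K, L, M}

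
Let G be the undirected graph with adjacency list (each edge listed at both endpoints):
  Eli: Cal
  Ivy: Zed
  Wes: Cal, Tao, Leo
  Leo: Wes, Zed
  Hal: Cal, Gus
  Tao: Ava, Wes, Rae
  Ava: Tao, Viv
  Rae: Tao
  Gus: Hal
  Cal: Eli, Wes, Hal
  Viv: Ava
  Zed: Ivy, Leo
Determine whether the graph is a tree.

The graph has 12 vertices and 11 edges.
It is connected with exactly 11 edges, hence acyclic — it is a tree.

Yes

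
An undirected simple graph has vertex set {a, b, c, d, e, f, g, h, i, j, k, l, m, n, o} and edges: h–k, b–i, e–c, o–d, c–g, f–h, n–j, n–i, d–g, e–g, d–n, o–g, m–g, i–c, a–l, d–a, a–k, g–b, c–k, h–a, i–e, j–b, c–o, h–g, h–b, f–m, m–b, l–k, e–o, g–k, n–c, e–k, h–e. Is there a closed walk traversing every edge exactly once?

No

Degrees: a:4, b:5, c:6, d:4, e:6, f:2, g:8, h:6, i:4, j:2, k:6, l:2, m:3, n:4, o:4
Vertices with odd degree: b, m. An Eulerian circuit requires all degrees even.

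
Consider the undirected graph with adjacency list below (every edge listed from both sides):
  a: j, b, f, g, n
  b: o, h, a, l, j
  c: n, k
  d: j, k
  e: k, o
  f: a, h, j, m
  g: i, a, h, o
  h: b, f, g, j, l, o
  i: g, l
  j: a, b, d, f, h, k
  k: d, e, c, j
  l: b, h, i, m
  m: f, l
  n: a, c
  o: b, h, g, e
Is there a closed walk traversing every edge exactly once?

Degrees: a:5, b:5, c:2, d:2, e:2, f:4, g:4, h:6, i:2, j:6, k:4, l:4, m:2, n:2, o:4
a, b have odd degree; an Eulerian circuit needs every degree to be even, so none exists.

No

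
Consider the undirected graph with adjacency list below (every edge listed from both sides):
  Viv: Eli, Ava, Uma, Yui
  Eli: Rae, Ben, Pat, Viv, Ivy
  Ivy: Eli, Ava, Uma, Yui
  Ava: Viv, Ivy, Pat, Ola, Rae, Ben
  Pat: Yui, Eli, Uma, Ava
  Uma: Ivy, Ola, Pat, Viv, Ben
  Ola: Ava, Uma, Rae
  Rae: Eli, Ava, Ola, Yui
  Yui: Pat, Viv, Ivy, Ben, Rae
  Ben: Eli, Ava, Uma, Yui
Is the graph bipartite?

No

The cycle Ava-Rae-Ola-Ava has length 3, which is odd, so the graph is not bipartite.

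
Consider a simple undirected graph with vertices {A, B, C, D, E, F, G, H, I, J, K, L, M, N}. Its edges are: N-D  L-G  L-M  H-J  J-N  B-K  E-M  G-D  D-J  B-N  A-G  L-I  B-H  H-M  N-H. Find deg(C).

C has no neighbors.

0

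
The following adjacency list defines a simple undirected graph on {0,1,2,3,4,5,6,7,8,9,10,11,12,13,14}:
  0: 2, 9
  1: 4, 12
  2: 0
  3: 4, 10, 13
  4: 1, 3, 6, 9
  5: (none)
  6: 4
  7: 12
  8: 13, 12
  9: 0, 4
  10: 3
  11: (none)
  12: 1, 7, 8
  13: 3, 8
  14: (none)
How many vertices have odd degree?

6

Degrees: 0:2, 1:2, 2:1, 3:3, 4:4, 5:0, 6:1, 7:1, 8:2, 9:2, 10:1, 11:0, 12:3, 13:2, 14:0
Odd-degree vertices: 2, 3, 6, 7, 10, 12.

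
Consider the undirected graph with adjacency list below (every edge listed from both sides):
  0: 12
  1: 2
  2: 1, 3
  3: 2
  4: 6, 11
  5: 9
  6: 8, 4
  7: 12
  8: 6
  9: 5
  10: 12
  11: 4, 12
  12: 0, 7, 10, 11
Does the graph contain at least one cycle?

No

The graph has 13 vertices, 10 edges, and 3 connected components.
Since 10 = 13 - 3, the graph is a forest and contains no cycle.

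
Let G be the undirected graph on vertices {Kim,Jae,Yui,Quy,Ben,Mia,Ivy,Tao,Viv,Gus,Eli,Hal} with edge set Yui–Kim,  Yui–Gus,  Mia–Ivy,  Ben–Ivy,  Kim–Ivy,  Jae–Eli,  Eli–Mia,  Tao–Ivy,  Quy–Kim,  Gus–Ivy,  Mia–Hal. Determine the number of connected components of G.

2

Component: {Viv}
Component: {Kim, Jae, Yui, Quy, Ben, Mia, Ivy, Tao, Gus, Eli, Hal}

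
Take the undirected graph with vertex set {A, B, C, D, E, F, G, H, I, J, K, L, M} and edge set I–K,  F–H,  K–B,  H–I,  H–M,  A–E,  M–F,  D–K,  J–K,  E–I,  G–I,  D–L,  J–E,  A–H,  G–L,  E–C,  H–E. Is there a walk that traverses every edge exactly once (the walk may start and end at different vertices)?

Degrees: A:2, B:1, C:1, D:2, E:5, F:2, G:2, H:5, I:4, J:2, K:4, L:2, M:2
Odd-degree vertices: B, C, E, H (4 total).
An Eulerian trail requires 0 or 2 odd-degree vertices; here there are 4.

No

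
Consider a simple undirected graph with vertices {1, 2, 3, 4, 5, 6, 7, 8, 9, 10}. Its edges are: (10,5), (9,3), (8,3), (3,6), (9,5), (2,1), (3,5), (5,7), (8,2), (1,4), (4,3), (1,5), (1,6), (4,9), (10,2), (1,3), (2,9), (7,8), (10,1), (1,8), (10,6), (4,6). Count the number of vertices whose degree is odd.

Degrees: 1:7, 2:4, 3:6, 4:4, 5:5, 6:4, 7:2, 8:4, 9:4, 10:4
Odd-degree vertices: 1, 5.

2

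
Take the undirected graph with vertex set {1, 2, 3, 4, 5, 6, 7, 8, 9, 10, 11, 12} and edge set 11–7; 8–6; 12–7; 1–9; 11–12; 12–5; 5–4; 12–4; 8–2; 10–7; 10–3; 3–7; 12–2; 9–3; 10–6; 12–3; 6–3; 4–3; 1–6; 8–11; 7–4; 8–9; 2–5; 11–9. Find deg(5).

3

Neighbors of 5: 2, 4, 12.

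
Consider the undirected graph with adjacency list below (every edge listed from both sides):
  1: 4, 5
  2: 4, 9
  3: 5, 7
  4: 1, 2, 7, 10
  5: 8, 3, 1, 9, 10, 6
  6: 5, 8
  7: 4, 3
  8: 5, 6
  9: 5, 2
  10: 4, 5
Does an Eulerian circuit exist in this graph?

Yes

Degrees: 1:2, 2:2, 3:2, 4:4, 5:6, 6:2, 7:2, 8:2, 9:2, 10:2
All degrees are even and the non-isolated vertices are connected — an Eulerian circuit exists.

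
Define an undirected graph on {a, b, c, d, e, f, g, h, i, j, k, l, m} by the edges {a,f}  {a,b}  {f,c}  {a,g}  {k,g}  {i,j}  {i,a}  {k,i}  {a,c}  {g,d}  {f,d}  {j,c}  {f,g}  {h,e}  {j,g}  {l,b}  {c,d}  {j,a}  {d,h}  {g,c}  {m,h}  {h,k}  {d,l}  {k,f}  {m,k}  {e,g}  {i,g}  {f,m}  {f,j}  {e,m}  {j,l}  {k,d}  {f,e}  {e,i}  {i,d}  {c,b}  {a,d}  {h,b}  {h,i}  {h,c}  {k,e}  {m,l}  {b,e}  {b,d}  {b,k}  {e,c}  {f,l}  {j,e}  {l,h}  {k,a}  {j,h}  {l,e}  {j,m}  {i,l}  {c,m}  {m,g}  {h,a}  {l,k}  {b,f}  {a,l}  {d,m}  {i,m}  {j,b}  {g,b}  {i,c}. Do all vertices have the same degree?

Yes

Degrees: a:10, b:10, c:10, d:10, e:10, f:10, g:10, h:10, i:10, j:10, k:10, l:10, m:10
All degrees equal 10; the graph is regular.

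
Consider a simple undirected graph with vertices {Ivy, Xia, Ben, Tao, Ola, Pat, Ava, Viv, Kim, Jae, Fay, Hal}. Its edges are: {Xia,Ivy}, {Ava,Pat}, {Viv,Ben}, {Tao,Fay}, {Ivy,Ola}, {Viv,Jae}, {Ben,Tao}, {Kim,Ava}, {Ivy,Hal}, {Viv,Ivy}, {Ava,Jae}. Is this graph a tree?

The graph has 12 vertices and 11 edges.
Connected and |E| = |V| - 1, which characterizes a tree.

Yes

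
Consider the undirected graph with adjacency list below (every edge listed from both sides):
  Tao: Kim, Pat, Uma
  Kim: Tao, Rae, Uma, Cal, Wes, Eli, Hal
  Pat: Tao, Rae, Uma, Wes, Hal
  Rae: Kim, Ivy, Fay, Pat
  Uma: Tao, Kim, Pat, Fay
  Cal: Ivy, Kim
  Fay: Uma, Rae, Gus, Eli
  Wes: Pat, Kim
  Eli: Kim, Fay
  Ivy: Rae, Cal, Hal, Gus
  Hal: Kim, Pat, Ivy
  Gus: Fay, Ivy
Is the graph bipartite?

Uma-Tao-Kim-Uma is an odd cycle (length 3), and a bipartite graph can contain only even cycles.

No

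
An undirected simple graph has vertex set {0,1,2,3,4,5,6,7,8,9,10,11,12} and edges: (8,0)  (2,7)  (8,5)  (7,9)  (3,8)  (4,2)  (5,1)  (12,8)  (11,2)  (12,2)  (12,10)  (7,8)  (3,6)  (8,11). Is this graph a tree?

No

|V| = 13, |E| = 14.
Connected but with 14 > 12 edges, so it has a cycle and is not a tree.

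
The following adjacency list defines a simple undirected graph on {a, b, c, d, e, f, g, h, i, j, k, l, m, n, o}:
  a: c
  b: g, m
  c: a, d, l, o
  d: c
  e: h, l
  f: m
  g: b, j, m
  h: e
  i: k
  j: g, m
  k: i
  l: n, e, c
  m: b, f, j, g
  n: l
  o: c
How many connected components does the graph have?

Component: {i, k}
Component: {b, f, g, j, m}
Component: {a, c, d, e, h, l, n, o}

3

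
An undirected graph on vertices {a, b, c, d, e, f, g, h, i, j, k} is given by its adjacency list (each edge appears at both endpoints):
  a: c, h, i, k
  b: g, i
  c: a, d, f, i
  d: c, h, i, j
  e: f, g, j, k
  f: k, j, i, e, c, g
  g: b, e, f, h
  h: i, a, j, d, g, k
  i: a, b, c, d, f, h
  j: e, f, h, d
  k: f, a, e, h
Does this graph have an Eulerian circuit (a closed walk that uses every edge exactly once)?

Degrees: a:4, b:2, c:4, d:4, e:4, f:6, g:4, h:6, i:6, j:4, k:4
Every vertex has even degree and the edges form a single connected piece, so an Eulerian circuit exists.

Yes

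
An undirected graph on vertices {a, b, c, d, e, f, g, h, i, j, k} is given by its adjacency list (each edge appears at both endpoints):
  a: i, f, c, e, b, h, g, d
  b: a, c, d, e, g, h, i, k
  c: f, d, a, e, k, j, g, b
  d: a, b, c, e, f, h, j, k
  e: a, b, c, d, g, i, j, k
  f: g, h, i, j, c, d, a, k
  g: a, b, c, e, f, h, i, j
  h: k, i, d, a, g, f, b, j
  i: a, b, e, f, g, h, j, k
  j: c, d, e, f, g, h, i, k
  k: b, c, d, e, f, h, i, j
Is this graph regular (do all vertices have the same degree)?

Yes

Degrees: a:8, b:8, c:8, d:8, e:8, f:8, g:8, h:8, i:8, j:8, k:8
All degrees equal 8; the graph is regular.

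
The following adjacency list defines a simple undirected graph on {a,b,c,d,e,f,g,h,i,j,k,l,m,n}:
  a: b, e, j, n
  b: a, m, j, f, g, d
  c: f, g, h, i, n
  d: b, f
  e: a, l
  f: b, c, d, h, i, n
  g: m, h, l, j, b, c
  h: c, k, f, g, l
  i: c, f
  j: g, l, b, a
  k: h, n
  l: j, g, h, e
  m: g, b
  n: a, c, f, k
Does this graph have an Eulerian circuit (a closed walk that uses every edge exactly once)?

Degrees: a:4, b:6, c:5, d:2, e:2, f:6, g:6, h:5, i:2, j:4, k:2, l:4, m:2, n:4
c, h have odd degree; an Eulerian circuit needs every degree to be even, so none exists.

No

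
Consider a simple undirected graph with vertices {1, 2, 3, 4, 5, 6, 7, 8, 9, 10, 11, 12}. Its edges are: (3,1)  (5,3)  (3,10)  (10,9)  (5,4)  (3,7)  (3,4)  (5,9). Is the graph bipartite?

No

4-5-3-4 is an odd cycle (length 3), and a bipartite graph can contain only even cycles.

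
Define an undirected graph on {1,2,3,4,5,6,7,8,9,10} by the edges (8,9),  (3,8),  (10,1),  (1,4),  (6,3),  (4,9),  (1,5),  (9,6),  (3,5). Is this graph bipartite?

Color {2, 4, 5, 6, 7, 8, 10} black and {1, 3, 9} white. No edge joins two same-colored vertices, so the graph is bipartite.

Yes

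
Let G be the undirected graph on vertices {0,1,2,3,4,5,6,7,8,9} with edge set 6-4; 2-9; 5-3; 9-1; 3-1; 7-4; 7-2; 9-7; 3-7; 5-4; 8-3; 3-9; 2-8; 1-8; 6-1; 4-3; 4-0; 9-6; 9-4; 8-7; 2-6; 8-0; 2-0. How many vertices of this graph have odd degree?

4

Degrees: 0:3, 1:4, 2:5, 3:6, 4:6, 5:2, 6:4, 7:5, 8:5, 9:6
Odd-degree vertices: 0, 2, 7, 8.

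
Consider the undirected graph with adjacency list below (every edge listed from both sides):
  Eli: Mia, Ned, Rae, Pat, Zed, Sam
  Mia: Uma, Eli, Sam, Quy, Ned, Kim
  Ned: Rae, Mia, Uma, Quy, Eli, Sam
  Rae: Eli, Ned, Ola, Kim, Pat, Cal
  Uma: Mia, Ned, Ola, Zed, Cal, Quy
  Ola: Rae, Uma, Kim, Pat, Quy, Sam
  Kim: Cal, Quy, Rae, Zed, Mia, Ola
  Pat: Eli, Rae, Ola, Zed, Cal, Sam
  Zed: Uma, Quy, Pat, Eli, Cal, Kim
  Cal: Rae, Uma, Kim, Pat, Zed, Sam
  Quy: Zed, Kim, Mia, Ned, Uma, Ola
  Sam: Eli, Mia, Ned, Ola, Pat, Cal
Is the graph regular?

Yes

Degrees: Eli:6, Mia:6, Ned:6, Rae:6, Uma:6, Ola:6, Kim:6, Pat:6, Zed:6, Cal:6, Quy:6, Sam:6
Every vertex has degree 6, so the graph is 6-regular.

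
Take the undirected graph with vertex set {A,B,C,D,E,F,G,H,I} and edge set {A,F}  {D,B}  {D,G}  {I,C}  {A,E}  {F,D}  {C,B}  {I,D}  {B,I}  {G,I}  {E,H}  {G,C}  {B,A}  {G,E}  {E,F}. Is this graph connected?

Yes

A breadth-first search from A visits A, F, B, E, D, C, I, G, H — all 9 vertices — so the graph is connected.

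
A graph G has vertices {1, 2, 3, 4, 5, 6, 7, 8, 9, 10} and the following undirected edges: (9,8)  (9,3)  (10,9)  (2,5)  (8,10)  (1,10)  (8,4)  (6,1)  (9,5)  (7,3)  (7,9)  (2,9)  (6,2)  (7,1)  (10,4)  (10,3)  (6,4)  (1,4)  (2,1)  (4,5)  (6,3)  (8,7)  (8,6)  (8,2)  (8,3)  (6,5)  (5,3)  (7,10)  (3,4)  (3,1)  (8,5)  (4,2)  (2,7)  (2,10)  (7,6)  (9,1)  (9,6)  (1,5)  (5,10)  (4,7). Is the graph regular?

Degrees: 1:8, 2:8, 3:8, 4:8, 5:8, 6:8, 7:8, 8:8, 9:8, 10:8
Every vertex has degree 8, so the graph is 8-regular.

Yes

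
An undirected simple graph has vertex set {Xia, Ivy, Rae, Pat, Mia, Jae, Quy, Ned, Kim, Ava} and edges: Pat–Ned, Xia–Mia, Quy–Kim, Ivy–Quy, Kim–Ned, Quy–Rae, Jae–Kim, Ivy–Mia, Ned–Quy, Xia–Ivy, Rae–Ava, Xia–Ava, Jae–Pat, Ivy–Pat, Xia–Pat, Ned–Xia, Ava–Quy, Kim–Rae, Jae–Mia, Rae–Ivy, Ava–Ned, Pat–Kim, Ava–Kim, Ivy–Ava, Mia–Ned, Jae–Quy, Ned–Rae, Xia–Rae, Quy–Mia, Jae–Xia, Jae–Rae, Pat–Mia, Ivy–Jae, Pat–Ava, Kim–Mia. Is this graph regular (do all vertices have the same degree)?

Yes

Degrees: Xia:7, Ivy:7, Rae:7, Pat:7, Mia:7, Jae:7, Quy:7, Ned:7, Kim:7, Ava:7
All degrees equal 7; the graph is regular.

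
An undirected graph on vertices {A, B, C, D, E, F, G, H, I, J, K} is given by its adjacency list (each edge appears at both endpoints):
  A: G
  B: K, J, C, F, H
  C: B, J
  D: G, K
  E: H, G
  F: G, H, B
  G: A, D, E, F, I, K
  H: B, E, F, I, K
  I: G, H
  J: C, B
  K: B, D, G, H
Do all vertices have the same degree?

Degrees: A:1, B:5, C:2, D:2, E:2, F:3, G:6, H:5, I:2, J:2, K:4
Degrees are not all equal (e.g. deg(A)=1 but deg(G)=6); not regular.

No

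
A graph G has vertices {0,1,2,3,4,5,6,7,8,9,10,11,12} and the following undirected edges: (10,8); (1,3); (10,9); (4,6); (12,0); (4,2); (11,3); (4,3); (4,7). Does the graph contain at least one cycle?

|V| = 13, |E| = 9, number of components = 4.
A forest on 13 vertices with 4 components has exactly 9 edges, which matches — so no cycle.

No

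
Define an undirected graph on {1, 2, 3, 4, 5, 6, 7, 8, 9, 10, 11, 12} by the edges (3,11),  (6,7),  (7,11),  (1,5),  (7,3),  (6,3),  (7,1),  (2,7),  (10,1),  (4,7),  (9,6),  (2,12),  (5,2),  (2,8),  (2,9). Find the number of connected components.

Component: {1, 2, 3, 4, 5, 6, 7, 8, 9, 10, 11, 12}

1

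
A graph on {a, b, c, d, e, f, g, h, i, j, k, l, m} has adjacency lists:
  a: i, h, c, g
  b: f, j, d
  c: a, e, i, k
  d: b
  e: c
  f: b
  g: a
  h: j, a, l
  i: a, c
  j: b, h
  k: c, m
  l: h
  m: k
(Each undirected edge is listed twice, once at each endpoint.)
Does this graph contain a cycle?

|V| = 13, |E| = 13, number of components = 1.
Since 13 > 13 - 1, a cycle must exist; for instance a-i-c-a.

Yes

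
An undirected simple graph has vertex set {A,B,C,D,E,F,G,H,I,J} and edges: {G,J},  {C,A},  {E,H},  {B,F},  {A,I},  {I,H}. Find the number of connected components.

Component: {D}
Component: {B, F}
Component: {G, J}
Component: {A, C, E, H, I}

4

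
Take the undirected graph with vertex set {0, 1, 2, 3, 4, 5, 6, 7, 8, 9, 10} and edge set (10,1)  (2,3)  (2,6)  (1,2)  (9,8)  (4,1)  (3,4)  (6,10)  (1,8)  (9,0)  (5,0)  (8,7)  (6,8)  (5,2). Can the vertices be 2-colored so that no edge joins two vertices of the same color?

Yes

A valid 2-coloring puts {1, 3, 5, 6, 7, 9} on one side and {0, 2, 4, 8, 10} on the other; every edge crosses between the two sides.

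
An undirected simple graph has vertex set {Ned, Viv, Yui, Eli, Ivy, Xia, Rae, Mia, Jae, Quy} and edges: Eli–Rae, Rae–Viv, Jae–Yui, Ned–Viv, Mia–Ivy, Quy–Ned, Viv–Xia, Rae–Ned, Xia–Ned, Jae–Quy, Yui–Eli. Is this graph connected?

Component: {Ivy, Mia}
Component: {Ned, Viv, Yui, Eli, Xia, Rae, Jae, Quy}
There are 2 separate components, so the graph is not connected.

No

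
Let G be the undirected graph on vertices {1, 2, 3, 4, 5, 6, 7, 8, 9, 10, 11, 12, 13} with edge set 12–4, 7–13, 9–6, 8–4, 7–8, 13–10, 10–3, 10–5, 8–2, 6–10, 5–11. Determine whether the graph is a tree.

No

The graph has 13 vertices and 11 edges.
It is not connected, so it is not a tree.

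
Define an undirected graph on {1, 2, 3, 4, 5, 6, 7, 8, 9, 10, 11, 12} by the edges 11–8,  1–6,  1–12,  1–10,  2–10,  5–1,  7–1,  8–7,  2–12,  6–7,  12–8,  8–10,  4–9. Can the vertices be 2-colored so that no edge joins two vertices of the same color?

The cycle 1-6-7-1 has length 3, which is odd, so the graph is not bipartite.

No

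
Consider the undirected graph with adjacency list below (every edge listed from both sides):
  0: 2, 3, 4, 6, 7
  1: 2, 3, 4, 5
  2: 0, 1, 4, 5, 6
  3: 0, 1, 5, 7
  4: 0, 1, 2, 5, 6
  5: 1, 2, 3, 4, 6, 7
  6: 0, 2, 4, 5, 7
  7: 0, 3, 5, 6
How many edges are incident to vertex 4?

Neighbors of 4: 0, 1, 2, 5, 6.

5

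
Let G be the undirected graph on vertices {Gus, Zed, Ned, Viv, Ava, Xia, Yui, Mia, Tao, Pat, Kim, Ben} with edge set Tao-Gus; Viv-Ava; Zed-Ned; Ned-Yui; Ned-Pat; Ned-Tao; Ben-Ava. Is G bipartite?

Yes

A valid 2-coloring puts {Zed, Ava, Xia, Yui, Mia, Tao, Pat, Kim} on one side and {Gus, Ned, Viv, Ben} on the other; every edge crosses between the two sides.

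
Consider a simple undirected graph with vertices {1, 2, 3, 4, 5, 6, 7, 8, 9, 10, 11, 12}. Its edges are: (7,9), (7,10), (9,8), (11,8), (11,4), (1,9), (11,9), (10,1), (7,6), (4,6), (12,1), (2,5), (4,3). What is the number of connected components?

Component: {2, 5}
Component: {1, 3, 4, 6, 7, 8, 9, 10, 11, 12}

2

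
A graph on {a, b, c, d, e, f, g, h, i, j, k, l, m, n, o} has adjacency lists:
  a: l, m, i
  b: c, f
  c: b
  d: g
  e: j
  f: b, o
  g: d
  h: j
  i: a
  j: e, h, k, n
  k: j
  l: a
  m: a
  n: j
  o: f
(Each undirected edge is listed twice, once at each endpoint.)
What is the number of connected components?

4

Component: {d, g}
Component: {a, i, l, m}
Component: {b, c, f, o}
Component: {e, h, j, k, n}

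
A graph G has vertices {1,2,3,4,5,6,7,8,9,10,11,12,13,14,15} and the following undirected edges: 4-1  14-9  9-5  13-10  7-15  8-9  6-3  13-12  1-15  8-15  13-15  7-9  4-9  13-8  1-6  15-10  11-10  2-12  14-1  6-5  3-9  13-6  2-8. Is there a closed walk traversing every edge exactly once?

No

Degrees: 1:4, 2:2, 3:2, 4:2, 5:2, 6:4, 7:2, 8:4, 9:6, 10:3, 11:1, 12:2, 13:5, 14:2, 15:5
10, 11, 13, 15 have odd degree; an Eulerian circuit needs every degree to be even, so none exists.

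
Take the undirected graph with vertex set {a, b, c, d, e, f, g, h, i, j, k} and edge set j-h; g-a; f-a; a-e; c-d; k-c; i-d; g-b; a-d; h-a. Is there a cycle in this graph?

The graph has 11 vertices, 10 edges, and 1 connected component.
Since 10 = 11 - 1, the graph is a forest and contains no cycle.

No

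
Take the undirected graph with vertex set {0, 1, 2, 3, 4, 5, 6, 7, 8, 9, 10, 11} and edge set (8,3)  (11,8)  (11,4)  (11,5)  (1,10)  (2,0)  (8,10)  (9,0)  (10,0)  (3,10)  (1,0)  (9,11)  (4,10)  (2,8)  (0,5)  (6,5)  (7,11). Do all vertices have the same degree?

Degrees: 0:5, 1:2, 2:2, 3:2, 4:2, 5:3, 6:1, 7:1, 8:4, 9:2, 10:5, 11:5
Degrees are not all equal (e.g. deg(6)=1 but deg(0)=5); not regular.

No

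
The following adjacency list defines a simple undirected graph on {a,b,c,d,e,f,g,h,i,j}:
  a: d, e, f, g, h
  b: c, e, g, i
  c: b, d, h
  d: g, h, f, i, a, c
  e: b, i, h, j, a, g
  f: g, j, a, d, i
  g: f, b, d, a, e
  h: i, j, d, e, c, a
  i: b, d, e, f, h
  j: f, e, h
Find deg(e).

6

Neighbors of e: a, b, g, h, i, j.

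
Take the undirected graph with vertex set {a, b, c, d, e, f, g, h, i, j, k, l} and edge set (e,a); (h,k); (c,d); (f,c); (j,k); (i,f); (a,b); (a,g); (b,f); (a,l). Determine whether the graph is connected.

Component: {h, j, k}
Component: {a, b, c, d, e, f, g, i, l}
There are 2 separate components, so the graph is not connected.

No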